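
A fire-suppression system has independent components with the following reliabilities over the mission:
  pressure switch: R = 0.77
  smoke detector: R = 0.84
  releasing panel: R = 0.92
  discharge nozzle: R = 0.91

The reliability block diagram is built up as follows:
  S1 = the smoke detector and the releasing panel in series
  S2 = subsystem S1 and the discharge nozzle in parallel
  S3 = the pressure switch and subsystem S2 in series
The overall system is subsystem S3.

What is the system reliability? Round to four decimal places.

Series (smoke detector and releasing panel): 0.840000 × 0.920000 = 0.772800
Parallel ([0.772800] and discharge nozzle): 1 − (1 − 0.772800)(1 − 0.910000) = 0.979552
Series (pressure switch and [0.979552]): 0.770000 × 0.979552 = 0.7543

0.7543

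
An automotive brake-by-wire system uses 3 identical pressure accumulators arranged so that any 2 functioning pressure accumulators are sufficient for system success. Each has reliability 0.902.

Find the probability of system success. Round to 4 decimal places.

R = Σ_{i=2}^{3} C(3,i) p^i (1−p)^{3−i} with p = 0.902
C(3,2)·0.902^2·0.098^1 = 0.239200
C(3,3)·0.902^3·0.098^0 = 0.733871
Sum = 0.9731

0.9731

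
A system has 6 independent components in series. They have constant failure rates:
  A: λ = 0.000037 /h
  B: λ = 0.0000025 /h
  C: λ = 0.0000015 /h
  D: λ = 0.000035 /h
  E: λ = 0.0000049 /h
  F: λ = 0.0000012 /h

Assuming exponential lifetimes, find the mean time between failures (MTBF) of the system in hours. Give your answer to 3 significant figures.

12200

Series of exponential components: λ_sys = Σ λ_i
λ_sys = 0.000037 + 0.0000025 + 0.0000015 + 0.000035 + 0.0000049 + 0.0000012 = 8.2100e-05 /h
MTBF = 1 / λ_sys = 12200 h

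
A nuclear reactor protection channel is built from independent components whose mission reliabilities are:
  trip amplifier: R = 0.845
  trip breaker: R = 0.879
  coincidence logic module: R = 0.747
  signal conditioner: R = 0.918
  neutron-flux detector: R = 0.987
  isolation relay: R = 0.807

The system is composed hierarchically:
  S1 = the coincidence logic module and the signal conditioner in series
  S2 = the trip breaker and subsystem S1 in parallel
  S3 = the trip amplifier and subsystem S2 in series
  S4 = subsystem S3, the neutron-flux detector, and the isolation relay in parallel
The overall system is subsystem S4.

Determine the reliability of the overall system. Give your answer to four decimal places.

0.9995

Series (coincidence logic module and signal conditioner): 0.747000 × 0.918000 = 0.685746
Parallel (trip breaker and [0.685746]): 1 − (1 − 0.879000)(1 − 0.685746) = 0.961975
Series (trip amplifier and [0.961975]): 0.845000 × 0.961975 = 0.812869
Parallel ([0.812869], neutron-flux detector, and isolation relay): 1 − (1 − 0.812869)(1 − 0.987000)(1 − 0.807000) = 0.9995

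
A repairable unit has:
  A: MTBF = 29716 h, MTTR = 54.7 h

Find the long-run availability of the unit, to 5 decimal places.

A(A) = MTBF/(MTBF+MTTR) = 29716/(29716+54.7) = 0.99816

0.99816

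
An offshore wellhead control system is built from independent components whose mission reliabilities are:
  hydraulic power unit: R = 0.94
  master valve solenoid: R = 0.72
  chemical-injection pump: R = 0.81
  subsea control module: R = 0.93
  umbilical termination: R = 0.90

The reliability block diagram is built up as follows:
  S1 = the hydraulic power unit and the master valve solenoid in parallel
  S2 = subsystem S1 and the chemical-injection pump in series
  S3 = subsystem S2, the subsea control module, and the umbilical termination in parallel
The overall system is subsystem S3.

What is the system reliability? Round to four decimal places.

Parallel (hydraulic power unit and master valve solenoid): 1 − (1 − 0.940000)(1 − 0.720000) = 0.983200
Series ([0.983200] and chemical-injection pump): 0.983200 × 0.810000 = 0.796392
Parallel ([0.796392], subsea control module, and umbilical termination): 1 − (1 − 0.796392)(1 − 0.930000)(1 − 0.900000) = 0.9986

0.9986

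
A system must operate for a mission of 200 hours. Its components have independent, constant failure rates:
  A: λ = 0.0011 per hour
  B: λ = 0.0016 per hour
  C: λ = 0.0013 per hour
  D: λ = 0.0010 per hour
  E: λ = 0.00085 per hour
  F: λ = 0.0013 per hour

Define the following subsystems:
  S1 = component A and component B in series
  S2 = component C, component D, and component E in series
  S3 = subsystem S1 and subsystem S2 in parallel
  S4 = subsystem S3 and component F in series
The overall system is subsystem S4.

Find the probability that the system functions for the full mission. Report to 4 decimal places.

0.6207

R(A) = exp(−0.0011 × 200) = 0.802519
R(B) = exp(−0.0016 × 200) = 0.726149
R(C) = exp(−0.0013 × 200) = 0.771052
R(D) = exp(−0.0010 × 200) = 0.818731
R(E) = exp(−0.00085 × 200) = 0.843665
R(F) = exp(−0.0013 × 200) = 0.771052
Series (A and B): 0.802519 × 0.726149 = 0.582748
Series (C, D, and E): 0.771052 × 0.818731 × 0.843665 = 0.532592
Parallel ([0.582748] and [0.532592]): 1 − (1 − 0.582748)(1 − 0.532592) = 0.804973
Series ([0.804973] and F): 0.804973 × 0.771052 = 0.6207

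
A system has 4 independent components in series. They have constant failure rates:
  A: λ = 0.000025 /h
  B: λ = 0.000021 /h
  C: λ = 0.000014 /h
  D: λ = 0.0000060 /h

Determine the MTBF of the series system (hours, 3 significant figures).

Series of exponential components: λ_sys = Σ λ_i
λ_sys = 0.000025 + 0.000021 + 0.000014 + 0.0000060 = 6.6000e-05 /h
MTBF = 1 / λ_sys = 15200 h

15200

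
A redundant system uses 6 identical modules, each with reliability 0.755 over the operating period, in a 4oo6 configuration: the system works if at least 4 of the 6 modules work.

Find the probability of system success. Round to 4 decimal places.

0.8384

R = Σ_{i=4}^{6} C(6,i) p^i (1−p)^{6−i} with p = 0.755
C(6,4)·0.755^4·0.245^2 = 0.292557
C(6,5)·0.755^5·0.245^1 = 0.360622
C(6,6)·0.755^6·0.245^0 = 0.185217
Sum = 0.8384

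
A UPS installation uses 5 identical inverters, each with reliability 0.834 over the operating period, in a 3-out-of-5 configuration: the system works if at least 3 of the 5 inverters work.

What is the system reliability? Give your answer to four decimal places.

0.9649

R = Σ_{i=3}^{5} C(5,i) p^i (1−p)^{5−i} with p = 0.834
C(5,3)·0.834^3·0.166^2 = 0.159851
C(5,4)·0.834^4·0.166^1 = 0.401552
C(5,5)·0.834^5·0.166^0 = 0.403488
Sum = 0.9649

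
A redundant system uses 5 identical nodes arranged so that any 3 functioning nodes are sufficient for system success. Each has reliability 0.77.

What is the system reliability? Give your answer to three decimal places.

0.916

R = Σ_{i=3}^{5} C(5,i) p^i (1−p)^{5−i} with p = 0.77
C(5,3)·0.77^3·0.23^2 = 0.24151
C(5,4)·0.77^4·0.23^1 = 0.40426
C(5,5)·0.77^5·0.23^0 = 0.27068
Sum = 0.916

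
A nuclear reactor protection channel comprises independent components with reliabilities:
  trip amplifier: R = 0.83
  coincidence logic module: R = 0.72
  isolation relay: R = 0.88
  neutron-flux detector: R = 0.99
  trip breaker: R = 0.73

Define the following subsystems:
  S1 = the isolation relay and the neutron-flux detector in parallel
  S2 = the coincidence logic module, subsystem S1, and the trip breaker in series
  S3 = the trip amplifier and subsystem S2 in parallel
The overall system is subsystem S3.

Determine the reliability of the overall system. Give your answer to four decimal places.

0.9192

Parallel (isolation relay and neutron-flux detector): 1 − (1 − 0.880000)(1 − 0.990000) = 0.998800
Series (coincidence logic module, [0.998800], and trip breaker): 0.720000 × 0.998800 × 0.730000 = 0.524969
Parallel (trip amplifier and [0.524969]): 1 − (1 − 0.830000)(1 − 0.524969) = 0.9192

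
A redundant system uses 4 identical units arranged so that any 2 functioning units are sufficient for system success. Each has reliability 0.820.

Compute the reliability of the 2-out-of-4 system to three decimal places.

0.980

R = Σ_{i=2}^{4} C(4,i) p^i (1−p)^{4−i} with p = 0.820
C(4,2)·0.820^2·0.180^2 = 0.13071
C(4,3)·0.820^3·0.180^1 = 0.39698
C(4,4)·0.820^4·0.180^0 = 0.45212
Sum = 0.980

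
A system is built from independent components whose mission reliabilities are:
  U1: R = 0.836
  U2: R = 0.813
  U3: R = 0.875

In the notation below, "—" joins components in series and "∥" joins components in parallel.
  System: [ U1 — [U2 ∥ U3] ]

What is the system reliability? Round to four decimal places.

Parallel (U2 and U3): 1 − (1 − 0.813000)(1 − 0.875000) = 0.976625
Series (U1 and [0.976625]): 0.836000 × 0.976625 = 0.8165

0.8165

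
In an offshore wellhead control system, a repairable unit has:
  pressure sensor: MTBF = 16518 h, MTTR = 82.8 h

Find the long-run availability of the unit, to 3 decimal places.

A(pressure sensor) = MTBF/(MTBF+MTTR) = 16518/(16518+82.8) = 0.995

0.995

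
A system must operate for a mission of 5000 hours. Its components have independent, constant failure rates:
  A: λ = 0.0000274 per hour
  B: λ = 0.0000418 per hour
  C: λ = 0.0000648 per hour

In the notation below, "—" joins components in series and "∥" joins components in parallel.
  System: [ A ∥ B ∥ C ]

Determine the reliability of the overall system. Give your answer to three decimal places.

0.993

R(A) = exp(−0.0000274 × 5000) = 0.87197
R(B) = exp(−0.0000418 × 5000) = 0.81140
R(C) = exp(−0.0000648 × 5000) = 0.72325
Parallel (A, B, and C): 1 − (1 − 0.87197)(1 − 0.81140)(1 − 0.72325) = 0.993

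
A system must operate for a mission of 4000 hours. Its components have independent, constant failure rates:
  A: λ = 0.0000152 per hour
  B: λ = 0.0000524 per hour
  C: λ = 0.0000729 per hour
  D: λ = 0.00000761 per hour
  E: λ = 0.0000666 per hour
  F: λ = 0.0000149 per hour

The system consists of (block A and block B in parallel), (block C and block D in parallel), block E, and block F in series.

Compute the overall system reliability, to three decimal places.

0.708

R(A) = exp(−0.0000152 × 4000) = 0.94101
R(B) = exp(−0.0000524 × 4000) = 0.81091
R(C) = exp(−0.0000729 × 4000) = 0.74707
R(D) = exp(−0.00000761 × 4000) = 0.97002
R(E) = exp(−0.0000666 × 4000) = 0.76613
R(F) = exp(−0.0000149 × 4000) = 0.94214
Parallel (A and B): 1 − (1 − 0.94101)(1 − 0.81091) = 0.98885
Parallel (C and D): 1 − (1 − 0.74707)(1 − 0.97002) = 0.99242
Series ([0.98885], [0.99242], E, and F): 0.98885 × 0.99242 × 0.76613 × 0.94214 = 0.708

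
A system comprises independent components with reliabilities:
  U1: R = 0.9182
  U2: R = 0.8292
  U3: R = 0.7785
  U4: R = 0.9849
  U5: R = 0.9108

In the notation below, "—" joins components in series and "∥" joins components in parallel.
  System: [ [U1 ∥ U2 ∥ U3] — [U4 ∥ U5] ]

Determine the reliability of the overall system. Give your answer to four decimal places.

0.9956

Parallel (U1, U2, and U3): 1 − (1 − 0.918200)(1 − 0.829200)(1 − 0.778500) = 0.996905
Parallel (U4 and U5): 1 − (1 − 0.984900)(1 − 0.910800) = 0.998653
Series ([0.996905] and [0.998653]): 0.996905 × 0.998653 = 0.9956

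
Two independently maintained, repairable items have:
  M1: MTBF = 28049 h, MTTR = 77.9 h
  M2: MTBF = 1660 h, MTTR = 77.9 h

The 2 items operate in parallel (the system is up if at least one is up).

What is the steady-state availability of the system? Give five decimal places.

A(M1) = MTBF/(MTBF+MTTR) = 28049/(28049+77.9) = 0.997230
A(M2) = MTBF/(MTBF+MTTR) = 1660/(1660+77.9) = 0.955176
Parallel availability: 1 − (1 − 0.997230)(1 − 0.955176) = 0.99988

0.99988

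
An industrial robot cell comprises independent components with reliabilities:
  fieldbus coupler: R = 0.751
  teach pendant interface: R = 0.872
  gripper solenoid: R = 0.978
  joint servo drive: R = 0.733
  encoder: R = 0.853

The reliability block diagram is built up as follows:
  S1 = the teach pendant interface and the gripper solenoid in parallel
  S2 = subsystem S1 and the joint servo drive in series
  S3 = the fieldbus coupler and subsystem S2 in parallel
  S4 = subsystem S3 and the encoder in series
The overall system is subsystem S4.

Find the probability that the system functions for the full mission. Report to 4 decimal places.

Parallel (teach pendant interface and gripper solenoid): 1 − (1 − 0.872000)(1 − 0.978000) = 0.997184
Series ([0.997184] and joint servo drive): 0.997184 × 0.733000 = 0.730936
Parallel (fieldbus coupler and [0.730936]): 1 − (1 − 0.751000)(1 − 0.730936) = 0.933003
Series ([0.933003] and encoder): 0.933003 × 0.853000 = 0.7959

0.7959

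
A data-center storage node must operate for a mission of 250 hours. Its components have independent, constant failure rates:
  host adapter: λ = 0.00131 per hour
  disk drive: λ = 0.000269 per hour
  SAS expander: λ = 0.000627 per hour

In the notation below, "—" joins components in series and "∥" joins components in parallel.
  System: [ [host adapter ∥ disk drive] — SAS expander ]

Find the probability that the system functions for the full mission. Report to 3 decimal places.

0.839

R(host adapter) = exp(−0.00131 × 250) = 0.72072
R(disk drive) = exp(−0.000269 × 250) = 0.93496
R(SAS expander) = exp(−0.000627 × 250) = 0.85492
Parallel (host adapter and disk drive): 1 − (1 − 0.72072)(1 − 0.93496) = 0.98184
Series ([0.98184] and SAS expander): 0.98184 × 0.85492 = 0.839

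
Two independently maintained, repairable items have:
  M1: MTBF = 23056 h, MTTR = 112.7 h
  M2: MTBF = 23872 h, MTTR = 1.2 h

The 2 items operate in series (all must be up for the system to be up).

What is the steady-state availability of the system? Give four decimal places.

0.9951

A(M1) = MTBF/(MTBF+MTTR) = 23056/(23056+112.7) = 0.995136
A(M2) = MTBF/(MTBF+MTTR) = 23872/(23872+1.2) = 0.999950
Series availability: 0.995136 × 0.999950 = 0.9951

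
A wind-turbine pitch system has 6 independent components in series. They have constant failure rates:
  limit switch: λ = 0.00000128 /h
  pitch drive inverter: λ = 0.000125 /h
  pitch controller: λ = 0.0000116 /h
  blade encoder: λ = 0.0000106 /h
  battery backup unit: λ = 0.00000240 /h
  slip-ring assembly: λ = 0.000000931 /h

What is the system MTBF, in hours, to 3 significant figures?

6590

Series of exponential components: λ_sys = Σ λ_i
λ_sys = 0.00000128 + 0.000125 + 0.0000116 + 0.0000106 + 0.00000240 + 0.000000931 = 1.5181e-04 /h
MTBF = 1 / λ_sys = 6590 h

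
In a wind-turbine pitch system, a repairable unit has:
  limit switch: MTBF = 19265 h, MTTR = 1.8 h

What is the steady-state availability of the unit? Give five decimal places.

0.99991

A(limit switch) = MTBF/(MTBF+MTTR) = 19265/(19265+1.8) = 0.99991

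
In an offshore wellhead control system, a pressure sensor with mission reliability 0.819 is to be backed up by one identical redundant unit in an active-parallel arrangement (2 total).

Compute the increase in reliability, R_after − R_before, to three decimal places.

0.148

R_before = 0.819
R_after = 1 − (1 − 0.819)^2 = 0.967
ΔR = 0.967 − 0.819 = 0.148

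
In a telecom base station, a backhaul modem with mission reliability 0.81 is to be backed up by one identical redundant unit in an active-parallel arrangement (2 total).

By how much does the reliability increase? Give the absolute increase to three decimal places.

R_before = 0.81
R_after = 1 − (1 − 0.81)^2 = 0.964
ΔR = 0.964 − 0.81 = 0.154

0.154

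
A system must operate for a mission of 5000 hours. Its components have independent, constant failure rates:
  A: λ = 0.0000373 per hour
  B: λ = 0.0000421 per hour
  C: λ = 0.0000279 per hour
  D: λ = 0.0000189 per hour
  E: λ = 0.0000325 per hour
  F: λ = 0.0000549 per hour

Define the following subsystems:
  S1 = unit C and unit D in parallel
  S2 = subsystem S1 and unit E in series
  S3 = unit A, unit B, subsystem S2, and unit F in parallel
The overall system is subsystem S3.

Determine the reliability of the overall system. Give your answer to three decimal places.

0.999

R(A) = exp(−0.0000373 × 5000) = 0.82986
R(B) = exp(−0.0000421 × 5000) = 0.81018
R(C) = exp(−0.0000279 × 5000) = 0.86979
R(D) = exp(−0.0000189 × 5000) = 0.90983
R(E) = exp(−0.0000325 × 5000) = 0.85002
R(F) = exp(−0.0000549 × 5000) = 0.75995
Parallel (C and D): 1 − (1 − 0.86979)(1 − 0.90983) = 0.98826
Series ([0.98826] and E): 0.98826 × 0.85002 = 0.84004
Parallel (A, B, [0.84004], and F): 1 − (1 − 0.82986)(1 − 0.81018)(1 − 0.84004)(1 − 0.75995) = 0.999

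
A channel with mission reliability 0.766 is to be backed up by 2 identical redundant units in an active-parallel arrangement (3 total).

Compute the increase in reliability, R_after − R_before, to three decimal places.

R_before = 0.766
R_after = 1 − (1 − 0.766)^3 = 0.987
ΔR = 0.987 − 0.766 = 0.221

0.221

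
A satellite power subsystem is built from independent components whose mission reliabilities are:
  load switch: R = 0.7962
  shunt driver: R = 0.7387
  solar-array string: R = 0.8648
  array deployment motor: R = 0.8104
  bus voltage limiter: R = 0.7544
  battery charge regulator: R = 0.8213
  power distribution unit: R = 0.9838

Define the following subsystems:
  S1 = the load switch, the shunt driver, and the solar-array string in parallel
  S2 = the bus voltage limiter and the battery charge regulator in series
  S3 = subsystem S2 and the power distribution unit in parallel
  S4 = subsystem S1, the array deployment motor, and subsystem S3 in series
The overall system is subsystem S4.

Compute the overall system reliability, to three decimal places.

0.800

Parallel (load switch, shunt driver, and solar-array string): 1 − (1 − 0.79620)(1 − 0.73870)(1 − 0.86480) = 0.99280
Series (bus voltage limiter and battery charge regulator): 0.75440 × 0.82130 = 0.61959
Parallel ([0.61959] and power distribution unit): 1 − (1 − 0.61959)(1 − 0.98380) = 0.99384
Series ([0.99280], array deployment motor, and [0.99384]): 0.99280 × 0.81040 × 0.99384 = 0.800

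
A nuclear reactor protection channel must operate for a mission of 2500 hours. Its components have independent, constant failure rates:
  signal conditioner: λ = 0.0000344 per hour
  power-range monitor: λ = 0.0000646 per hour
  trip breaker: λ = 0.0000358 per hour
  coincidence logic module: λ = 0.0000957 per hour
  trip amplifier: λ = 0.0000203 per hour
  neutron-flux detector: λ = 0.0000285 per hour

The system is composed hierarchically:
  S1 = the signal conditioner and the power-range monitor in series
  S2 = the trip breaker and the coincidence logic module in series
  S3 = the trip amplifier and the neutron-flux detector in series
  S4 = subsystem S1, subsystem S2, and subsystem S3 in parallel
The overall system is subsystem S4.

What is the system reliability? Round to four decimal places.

R(signal conditioner) = exp(−0.0000344 × 2500) = 0.917594
R(power-range monitor) = exp(−0.0000646 × 2500) = 0.850867
R(trip breaker) = exp(−0.0000358 × 2500) = 0.914388
R(coincidence logic module) = exp(−0.0000957 × 2500) = 0.787218
R(trip amplifier) = exp(−0.0000203 × 2500) = 0.950516
R(neutron-flux detector) = exp(−0.0000285 × 2500) = 0.931229
Series (signal conditioner and power-range monitor): 0.917594 × 0.850867 = 0.780750
Series (trip breaker and coincidence logic module): 0.914388 × 0.787218 = 0.719823
Series (trip amplifier and neutron-flux detector): 0.950516 × 0.931229 = 0.885148
Parallel ([0.780750], [0.719823], and [0.885148]): 1 − (1 − 0.780750)(1 − 0.719823)(1 − 0.885148) = 0.9929

0.9929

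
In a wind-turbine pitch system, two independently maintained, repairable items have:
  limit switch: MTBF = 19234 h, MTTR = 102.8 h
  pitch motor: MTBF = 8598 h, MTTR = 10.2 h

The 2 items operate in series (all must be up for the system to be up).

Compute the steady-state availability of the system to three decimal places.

0.994

A(limit switch) = MTBF/(MTBF+MTTR) = 19234/(19234+102.8) = 0.994684
A(pitch motor) = MTBF/(MTBF+MTTR) = 8598/(8598+10.2) = 0.998815
Series availability: 0.994684 × 0.998815 = 0.994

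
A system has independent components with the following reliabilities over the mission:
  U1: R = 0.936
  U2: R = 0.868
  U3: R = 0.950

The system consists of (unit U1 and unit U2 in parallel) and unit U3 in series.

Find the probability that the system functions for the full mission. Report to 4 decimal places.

0.9420

Parallel (U1 and U2): 1 − (1 − 0.936000)(1 − 0.868000) = 0.991552
Series ([0.991552] and U3): 0.991552 × 0.950000 = 0.9420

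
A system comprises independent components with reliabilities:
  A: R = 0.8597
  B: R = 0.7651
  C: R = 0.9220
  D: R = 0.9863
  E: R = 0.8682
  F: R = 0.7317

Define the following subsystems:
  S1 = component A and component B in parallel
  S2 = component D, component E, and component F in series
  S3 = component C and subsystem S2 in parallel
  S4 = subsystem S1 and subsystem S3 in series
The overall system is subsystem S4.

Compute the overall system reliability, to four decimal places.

0.9389

Parallel (A and B): 1 − (1 − 0.859700)(1 − 0.765100) = 0.967044
Series (D, E, and F): 0.986300 × 0.868200 × 0.731700 = 0.626559
Parallel (C and [0.626559]): 1 − (1 − 0.922000)(1 − 0.626559) = 0.970872
Series ([0.967044] and [0.970872]): 0.967044 × 0.970872 = 0.9389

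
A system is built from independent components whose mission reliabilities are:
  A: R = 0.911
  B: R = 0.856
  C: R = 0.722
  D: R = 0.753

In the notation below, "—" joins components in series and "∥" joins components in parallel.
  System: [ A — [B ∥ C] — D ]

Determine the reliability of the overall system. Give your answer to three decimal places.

Parallel (B and C): 1 − (1 − 0.85600)(1 − 0.72200) = 0.95997
Series (A, [0.95997], and D): 0.91100 × 0.95997 × 0.75300 = 0.659

0.659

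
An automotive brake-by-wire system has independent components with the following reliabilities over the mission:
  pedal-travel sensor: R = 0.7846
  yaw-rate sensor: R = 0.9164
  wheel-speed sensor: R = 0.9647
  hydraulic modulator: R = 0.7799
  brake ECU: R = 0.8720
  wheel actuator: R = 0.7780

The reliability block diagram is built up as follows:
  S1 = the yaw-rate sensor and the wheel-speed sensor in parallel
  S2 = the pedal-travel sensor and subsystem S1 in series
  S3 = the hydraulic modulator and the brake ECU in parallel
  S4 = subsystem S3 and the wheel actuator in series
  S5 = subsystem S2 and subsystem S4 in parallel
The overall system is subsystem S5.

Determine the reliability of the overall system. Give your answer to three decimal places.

0.947

Parallel (yaw-rate sensor and wheel-speed sensor): 1 − (1 − 0.91640)(1 − 0.96470) = 0.99705
Series (pedal-travel sensor and [0.99705]): 0.78460 × 0.99705 = 0.78229
Parallel (hydraulic modulator and brake ECU): 1 − (1 − 0.77990)(1 − 0.87200) = 0.97183
Series ([0.97183] and wheel actuator): 0.97183 × 0.77800 = 0.75608
Parallel ([0.78229] and [0.75608]): 1 − (1 − 0.78229)(1 − 0.75608) = 0.947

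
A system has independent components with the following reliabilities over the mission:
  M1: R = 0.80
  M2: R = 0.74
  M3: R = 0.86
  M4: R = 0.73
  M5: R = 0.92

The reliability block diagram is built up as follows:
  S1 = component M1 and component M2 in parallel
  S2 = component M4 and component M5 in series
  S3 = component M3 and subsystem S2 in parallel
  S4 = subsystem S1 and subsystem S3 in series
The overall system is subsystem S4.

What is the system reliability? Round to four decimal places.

Parallel (M1 and M2): 1 − (1 − 0.800000)(1 − 0.740000) = 0.948000
Series (M4 and M5): 0.730000 × 0.920000 = 0.671600
Parallel (M3 and [0.671600]): 1 − (1 − 0.860000)(1 − 0.671600) = 0.954024
Series ([0.948000] and [0.954024]): 0.948000 × 0.954024 = 0.9044

0.9044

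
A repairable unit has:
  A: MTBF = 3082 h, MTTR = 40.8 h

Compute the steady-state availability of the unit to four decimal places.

A(A) = MTBF/(MTBF+MTTR) = 3082/(3082+40.8) = 0.9869

0.9869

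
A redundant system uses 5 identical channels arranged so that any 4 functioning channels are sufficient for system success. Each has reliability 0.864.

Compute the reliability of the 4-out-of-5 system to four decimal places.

0.8604

R = Σ_{i=4}^{5} C(5,i) p^i (1−p)^{5−i} with p = 0.864
C(5,4)·0.864^4·0.136^1 = 0.378934
C(5,5)·0.864^5·0.136^0 = 0.481469
Sum = 0.8604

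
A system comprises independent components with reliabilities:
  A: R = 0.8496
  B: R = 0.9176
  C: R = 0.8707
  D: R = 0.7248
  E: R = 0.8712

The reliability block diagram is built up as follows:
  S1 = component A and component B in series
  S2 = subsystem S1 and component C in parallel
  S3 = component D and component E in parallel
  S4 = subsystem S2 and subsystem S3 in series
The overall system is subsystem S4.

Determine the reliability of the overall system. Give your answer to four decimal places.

Series (A and B): 0.849600 × 0.917600 = 0.779593
Parallel ([0.779593] and C): 1 − (1 − 0.779593)(1 − 0.870700) = 0.971501
Parallel (D and E): 1 − (1 − 0.724800)(1 − 0.871200) = 0.964554
Series ([0.971501] and [0.964554]): 0.971501 × 0.964554 = 0.9371

0.9371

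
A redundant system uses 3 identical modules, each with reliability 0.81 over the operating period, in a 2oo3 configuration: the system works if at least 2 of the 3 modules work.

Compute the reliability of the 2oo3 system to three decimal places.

0.905

R = Σ_{i=2}^{3} C(3,i) p^i (1−p)^{3−i} with p = 0.81
C(3,2)·0.81^2·0.19^1 = 0.37398
C(3,3)·0.81^3·0.19^0 = 0.53144
Sum = 0.905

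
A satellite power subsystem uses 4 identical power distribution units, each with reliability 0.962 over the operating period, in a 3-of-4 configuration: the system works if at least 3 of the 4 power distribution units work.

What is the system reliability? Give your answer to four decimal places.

R = Σ_{i=3}^{4} C(4,i) p^i (1−p)^{4−i} with p = 0.962
C(4,3)·0.962^3·0.038^1 = 0.135322
C(4,4)·0.962^4·0.038^0 = 0.856447
Sum = 0.9918

0.9918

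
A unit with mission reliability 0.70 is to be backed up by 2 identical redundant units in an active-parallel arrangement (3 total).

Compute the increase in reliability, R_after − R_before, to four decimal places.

R_before = 0.70
R_after = 1 − (1 − 0.70)^3 = 0.9730
ΔR = 0.9730 − 0.70 = 0.2730

0.2730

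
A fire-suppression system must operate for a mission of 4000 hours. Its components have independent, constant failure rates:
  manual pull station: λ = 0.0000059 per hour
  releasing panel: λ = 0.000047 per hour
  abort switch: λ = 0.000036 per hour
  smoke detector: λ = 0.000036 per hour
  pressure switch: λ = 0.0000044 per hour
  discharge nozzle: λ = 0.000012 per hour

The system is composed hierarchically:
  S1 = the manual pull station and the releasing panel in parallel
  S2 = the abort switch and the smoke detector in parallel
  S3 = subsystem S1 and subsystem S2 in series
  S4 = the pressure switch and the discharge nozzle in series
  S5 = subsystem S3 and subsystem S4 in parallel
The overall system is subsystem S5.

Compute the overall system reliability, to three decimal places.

R(manual pull station) = exp(−0.0000059 × 4000) = 0.97668
R(releasing panel) = exp(−0.000047 × 4000) = 0.82861
R(abort switch) = exp(−0.000036 × 4000) = 0.86589
R(smoke detector) = exp(−0.000036 × 4000) = 0.86589
R(pressure switch) = exp(−0.0000044 × 4000) = 0.98255
R(discharge nozzle) = exp(−0.000012 × 4000) = 0.95313
Parallel (manual pull station and releasing panel): 1 − (1 − 0.97668)(1 − 0.82861) = 0.99600
Parallel (abort switch and smoke detector): 1 − (1 − 0.86589)(1 − 0.86589) = 0.98201
Series ([0.99600] and [0.98201]): 0.99600 × 0.98201 = 0.97808
Series (pressure switch and discharge nozzle): 0.98255 × 0.95313 = 0.93650
Parallel ([0.97808] and [0.93650]): 1 − (1 − 0.97808)(1 − 0.93650) = 0.999

0.999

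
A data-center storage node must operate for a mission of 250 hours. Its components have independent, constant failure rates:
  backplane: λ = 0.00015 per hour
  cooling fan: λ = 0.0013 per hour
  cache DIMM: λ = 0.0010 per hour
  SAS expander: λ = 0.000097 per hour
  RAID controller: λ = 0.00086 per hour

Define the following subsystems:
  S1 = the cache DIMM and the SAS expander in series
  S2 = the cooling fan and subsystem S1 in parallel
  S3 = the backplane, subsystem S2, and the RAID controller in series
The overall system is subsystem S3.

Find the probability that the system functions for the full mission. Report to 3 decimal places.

0.725

R(backplane) = exp(−0.00015 × 250) = 0.96319
R(cooling fan) = exp(−0.0013 × 250) = 0.72253
R(cache DIMM) = exp(−0.0010 × 250) = 0.77880
R(SAS expander) = exp(−0.000097 × 250) = 0.97604
R(RAID controller) = exp(−0.00086 × 250) = 0.80654
Series (cache DIMM and SAS expander): 0.77880 × 0.97604 = 0.76014
Parallel (cooling fan and [0.76014]): 1 − (1 − 0.72253)(1 − 0.76014) = 0.93345
Series (backplane, [0.93345], and RAID controller): 0.96319 × 0.93345 × 0.80654 = 0.725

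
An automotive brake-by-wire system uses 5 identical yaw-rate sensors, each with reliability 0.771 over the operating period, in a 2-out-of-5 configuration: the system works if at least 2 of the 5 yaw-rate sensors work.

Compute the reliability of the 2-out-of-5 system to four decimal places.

R = Σ_{i=2}^{5} C(5,i) p^i (1−p)^{5−i} with p = 0.771
C(5,2)·0.771^2·0.229^3 = 0.071386
C(5,3)·0.771^3·0.229^2 = 0.240344
C(5,4)·0.771^4·0.229^1 = 0.404597
C(5,5)·0.771^5·0.229^0 = 0.272441
Sum = 0.9888

0.9888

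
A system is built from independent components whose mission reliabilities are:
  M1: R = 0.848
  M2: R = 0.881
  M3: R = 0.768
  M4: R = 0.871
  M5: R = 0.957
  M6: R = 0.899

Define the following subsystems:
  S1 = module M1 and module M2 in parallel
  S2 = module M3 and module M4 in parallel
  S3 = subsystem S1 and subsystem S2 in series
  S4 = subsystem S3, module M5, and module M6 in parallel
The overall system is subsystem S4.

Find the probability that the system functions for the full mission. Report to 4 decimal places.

0.9998

Parallel (M1 and M2): 1 − (1 − 0.848000)(1 − 0.881000) = 0.981912
Parallel (M3 and M4): 1 − (1 − 0.768000)(1 − 0.871000) = 0.970072
Series ([0.981912] and [0.970072]): 0.981912 × 0.970072 = 0.952525
Parallel ([0.952525], M5, and M6): 1 − (1 − 0.952525)(1 − 0.957000)(1 − 0.899000) = 0.9998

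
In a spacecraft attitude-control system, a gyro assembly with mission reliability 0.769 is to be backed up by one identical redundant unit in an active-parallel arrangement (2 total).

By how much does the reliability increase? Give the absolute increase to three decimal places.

R_before = 0.769
R_after = 1 − (1 − 0.769)^2 = 0.947
ΔR = 0.947 − 0.769 = 0.178

0.178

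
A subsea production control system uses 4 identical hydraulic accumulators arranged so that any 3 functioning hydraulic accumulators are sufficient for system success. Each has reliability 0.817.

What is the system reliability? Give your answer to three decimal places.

0.845

R = Σ_{i=3}^{4} C(4,i) p^i (1−p)^{4−i} with p = 0.817
C(4,3)·0.817^3·0.183^1 = 0.39919
C(4,4)·0.817^4·0.183^0 = 0.44554
Sum = 0.845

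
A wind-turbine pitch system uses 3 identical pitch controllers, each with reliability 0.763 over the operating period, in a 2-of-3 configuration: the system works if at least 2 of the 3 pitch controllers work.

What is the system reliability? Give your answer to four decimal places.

0.8581

R = Σ_{i=2}^{3} C(3,i) p^i (1−p)^{3−i} with p = 0.763
C(3,2)·0.763^2·0.237^1 = 0.413922
C(3,3)·0.763^3·0.237^0 = 0.444195
Sum = 0.8581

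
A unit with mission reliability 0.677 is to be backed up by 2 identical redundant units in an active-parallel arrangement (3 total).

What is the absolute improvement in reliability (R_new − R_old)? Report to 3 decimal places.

R_before = 0.677
R_after = 1 − (1 − 0.677)^3 = 0.966
ΔR = 0.966 − 0.677 = 0.289

0.289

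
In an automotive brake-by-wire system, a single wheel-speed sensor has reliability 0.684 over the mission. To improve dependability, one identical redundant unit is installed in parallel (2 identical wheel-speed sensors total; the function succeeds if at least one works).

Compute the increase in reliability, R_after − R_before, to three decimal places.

R_before = 0.684
R_after = 1 − (1 − 0.684)^2 = 0.900
ΔR = 0.900 − 0.684 = 0.216

0.216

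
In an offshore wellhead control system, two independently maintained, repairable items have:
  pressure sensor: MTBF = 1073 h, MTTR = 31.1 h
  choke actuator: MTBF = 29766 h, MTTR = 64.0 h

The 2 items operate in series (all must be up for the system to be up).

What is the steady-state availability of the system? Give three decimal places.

A(pressure sensor) = MTBF/(MTBF+MTTR) = 1073/(1073+31.1) = 0.971832
A(choke actuator) = MTBF/(MTBF+MTTR) = 29766/(29766+64.0) = 0.997855
Series availability: 0.971832 × 0.997855 = 0.970

0.970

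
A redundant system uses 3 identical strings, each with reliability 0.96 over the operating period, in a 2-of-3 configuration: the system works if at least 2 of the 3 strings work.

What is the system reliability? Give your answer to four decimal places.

R = Σ_{i=2}^{3} C(3,i) p^i (1−p)^{3−i} with p = 0.96
C(3,2)·0.96^2·0.04^1 = 0.110592
C(3,3)·0.96^3·0.04^0 = 0.884736
Sum = 0.9953

0.9953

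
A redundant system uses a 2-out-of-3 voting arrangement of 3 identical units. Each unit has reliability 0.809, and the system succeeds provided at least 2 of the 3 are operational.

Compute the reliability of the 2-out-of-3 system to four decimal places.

R = Σ_{i=2}^{3} C(3,i) p^i (1−p)^{3−i} with p = 0.809
C(3,2)·0.809^2·0.191^1 = 0.375018
C(3,3)·0.809^3·0.191^0 = 0.529475
Sum = 0.9045

0.9045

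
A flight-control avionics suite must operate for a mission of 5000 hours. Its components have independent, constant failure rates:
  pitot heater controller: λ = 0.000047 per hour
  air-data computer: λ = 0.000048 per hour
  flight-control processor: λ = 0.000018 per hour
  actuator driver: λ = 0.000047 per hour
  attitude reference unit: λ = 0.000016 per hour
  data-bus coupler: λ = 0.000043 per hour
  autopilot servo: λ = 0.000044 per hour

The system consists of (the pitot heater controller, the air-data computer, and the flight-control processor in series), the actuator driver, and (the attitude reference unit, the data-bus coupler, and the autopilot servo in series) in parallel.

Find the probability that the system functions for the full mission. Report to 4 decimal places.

R(pitot heater controller) = exp(−0.000047 × 5000) = 0.790571
R(air-data computer) = exp(−0.000048 × 5000) = 0.786628
R(flight-control processor) = exp(−0.000018 × 5000) = 0.913931
R(actuator driver) = exp(−0.000047 × 5000) = 0.790571
R(attitude reference unit) = exp(−0.000016 × 5000) = 0.923116
R(data-bus coupler) = exp(−0.000043 × 5000) = 0.806541
R(autopilot servo) = exp(−0.000044 × 5000) = 0.802519
Series (pitot heater controller, air-data computer, and flight-control processor): 0.790571 × 0.786628 × 0.913931 = 0.568360
Series (attitude reference unit, data-bus coupler, and autopilot servo): 0.923116 × 0.806541 × 0.802519 = 0.597500
Parallel ([0.568360], actuator driver, and [0.597500]): 1 − (1 − 0.568360)(1 − 0.790571)(1 − 0.597500) = 0.9636

0.9636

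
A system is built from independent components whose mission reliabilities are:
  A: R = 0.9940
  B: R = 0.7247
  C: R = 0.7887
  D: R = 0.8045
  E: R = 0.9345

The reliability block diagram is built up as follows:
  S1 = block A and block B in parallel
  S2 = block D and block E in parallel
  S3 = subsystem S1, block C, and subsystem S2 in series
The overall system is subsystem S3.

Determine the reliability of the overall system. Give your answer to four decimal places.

Parallel (A and B): 1 − (1 − 0.994000)(1 − 0.724700) = 0.998348
Parallel (D and E): 1 − (1 − 0.804500)(1 − 0.934500) = 0.987195
Series ([0.998348], C, and [0.987195]): 0.998348 × 0.788700 × 0.987195 = 0.7773

0.7773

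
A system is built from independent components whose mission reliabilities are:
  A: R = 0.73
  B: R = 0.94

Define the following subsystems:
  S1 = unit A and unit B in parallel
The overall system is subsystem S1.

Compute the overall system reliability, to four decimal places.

Parallel (A and B): 1 − (1 − 0.730000)(1 − 0.940000) = 0.9838

0.9838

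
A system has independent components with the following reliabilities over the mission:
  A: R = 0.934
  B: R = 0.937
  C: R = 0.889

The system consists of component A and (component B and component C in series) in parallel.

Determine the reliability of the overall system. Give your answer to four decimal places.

Series (B and C): 0.937000 × 0.889000 = 0.832993
Parallel (A and [0.832993]): 1 − (1 − 0.934000)(1 − 0.832993) = 0.9890

0.9890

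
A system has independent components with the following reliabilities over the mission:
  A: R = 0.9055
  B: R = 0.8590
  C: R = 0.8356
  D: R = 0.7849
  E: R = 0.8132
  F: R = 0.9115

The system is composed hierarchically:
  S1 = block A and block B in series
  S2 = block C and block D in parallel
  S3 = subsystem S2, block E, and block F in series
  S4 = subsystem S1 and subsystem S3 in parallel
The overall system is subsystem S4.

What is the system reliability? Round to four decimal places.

0.9367

Series (A and B): 0.905500 × 0.859000 = 0.777825
Parallel (C and D): 1 − (1 − 0.835600)(1 − 0.784900) = 0.964638
Series ([0.964638], E, and F): 0.964638 × 0.813200 × 0.911500 = 0.715020
Parallel ([0.777825] and [0.715020]): 1 − (1 − 0.777825)(1 − 0.715020) = 0.9367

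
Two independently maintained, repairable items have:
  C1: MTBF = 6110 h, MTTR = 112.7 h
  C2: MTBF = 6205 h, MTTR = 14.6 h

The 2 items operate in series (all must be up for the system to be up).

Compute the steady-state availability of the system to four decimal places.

A(C1) = MTBF/(MTBF+MTTR) = 6110/(6110+112.7) = 0.981889
A(C2) = MTBF/(MTBF+MTTR) = 6205/(6205+14.6) = 0.997653
Series availability: 0.981889 × 0.997653 = 0.9796

0.9796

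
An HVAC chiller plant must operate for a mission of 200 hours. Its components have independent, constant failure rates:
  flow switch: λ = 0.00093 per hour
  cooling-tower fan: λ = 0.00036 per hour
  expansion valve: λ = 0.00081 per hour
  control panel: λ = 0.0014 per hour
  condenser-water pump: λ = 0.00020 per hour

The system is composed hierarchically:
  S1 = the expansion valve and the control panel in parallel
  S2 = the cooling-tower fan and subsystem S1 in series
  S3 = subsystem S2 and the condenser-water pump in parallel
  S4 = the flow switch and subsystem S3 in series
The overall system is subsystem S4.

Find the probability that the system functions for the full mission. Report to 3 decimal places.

0.827

R(flow switch) = exp(−0.00093 × 200) = 0.83027
R(cooling-tower fan) = exp(−0.00036 × 200) = 0.93053
R(expansion valve) = exp(−0.00081 × 200) = 0.85044
R(control panel) = exp(−0.0014 × 200) = 0.75578
R(condenser-water pump) = exp(−0.00020 × 200) = 0.96079
Parallel (expansion valve and control panel): 1 − (1 − 0.85044)(1 − 0.75578) = 0.96347
Series (cooling-tower fan and [0.96347]): 0.93053 × 0.96347 = 0.89654
Parallel ([0.89654] and condenser-water pump): 1 − (1 − 0.89654)(1 − 0.96079) = 0.99594
Series (flow switch and [0.99594]): 0.83027 × 0.99594 = 0.827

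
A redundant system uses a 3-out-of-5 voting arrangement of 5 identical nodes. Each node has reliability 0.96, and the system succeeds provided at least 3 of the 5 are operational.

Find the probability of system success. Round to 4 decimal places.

0.9994

R = Σ_{i=3}^{5} C(5,i) p^i (1−p)^{5−i} with p = 0.96
C(5,3)·0.96^3·0.04^2 = 0.014156
C(5,4)·0.96^4·0.04^1 = 0.169869
C(5,5)·0.96^5·0.04^0 = 0.815373
Sum = 0.9994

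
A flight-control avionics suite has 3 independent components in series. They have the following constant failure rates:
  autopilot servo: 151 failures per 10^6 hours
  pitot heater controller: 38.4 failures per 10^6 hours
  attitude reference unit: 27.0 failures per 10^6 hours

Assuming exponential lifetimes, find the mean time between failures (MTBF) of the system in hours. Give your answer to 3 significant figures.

Series of exponential components: λ_sys = Σ λ_i
λ_sys = 0.000151 + 0.0000384 + 0.0000270 = 2.1640e-04 /h
MTBF = 1 / λ_sys = 4620 h

4620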